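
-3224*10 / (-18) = 16120 / 9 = 1791.11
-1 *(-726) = 726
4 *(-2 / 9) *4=-32 / 9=-3.56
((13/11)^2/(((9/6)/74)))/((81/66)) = 50024/891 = 56.14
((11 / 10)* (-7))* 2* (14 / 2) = -539 / 5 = -107.80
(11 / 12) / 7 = 11 / 84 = 0.13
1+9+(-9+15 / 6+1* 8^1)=23 / 2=11.50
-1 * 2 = -2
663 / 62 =10.69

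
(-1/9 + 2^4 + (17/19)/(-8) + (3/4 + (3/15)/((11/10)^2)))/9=2763049/1489752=1.85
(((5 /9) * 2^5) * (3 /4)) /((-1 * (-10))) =4 /3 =1.33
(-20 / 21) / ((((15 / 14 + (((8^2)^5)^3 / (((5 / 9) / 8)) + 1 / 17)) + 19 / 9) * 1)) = -0.00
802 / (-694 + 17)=-802 / 677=-1.18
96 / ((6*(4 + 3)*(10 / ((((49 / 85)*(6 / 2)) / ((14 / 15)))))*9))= 4 / 85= 0.05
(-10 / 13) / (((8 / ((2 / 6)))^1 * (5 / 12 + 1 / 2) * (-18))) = 5 / 2574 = 0.00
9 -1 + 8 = 16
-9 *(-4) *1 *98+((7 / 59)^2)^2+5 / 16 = 684061418949 / 193877776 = 3528.31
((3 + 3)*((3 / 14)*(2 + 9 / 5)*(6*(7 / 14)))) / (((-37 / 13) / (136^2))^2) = 29659218481152 / 47915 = 618996524.70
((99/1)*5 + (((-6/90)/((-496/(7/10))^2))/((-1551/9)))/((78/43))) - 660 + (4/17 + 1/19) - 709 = -1399875339362391439/1602215856384000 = -873.71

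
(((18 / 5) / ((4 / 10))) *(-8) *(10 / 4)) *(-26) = 4680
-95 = -95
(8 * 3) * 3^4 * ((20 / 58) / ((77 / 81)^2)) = 127545840 / 171941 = 741.80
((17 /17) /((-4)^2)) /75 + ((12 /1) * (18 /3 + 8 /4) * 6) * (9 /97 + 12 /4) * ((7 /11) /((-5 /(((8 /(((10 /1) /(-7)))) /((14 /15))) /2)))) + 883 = 2001506267 /1280400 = 1563.19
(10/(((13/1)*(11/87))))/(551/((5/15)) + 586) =0.00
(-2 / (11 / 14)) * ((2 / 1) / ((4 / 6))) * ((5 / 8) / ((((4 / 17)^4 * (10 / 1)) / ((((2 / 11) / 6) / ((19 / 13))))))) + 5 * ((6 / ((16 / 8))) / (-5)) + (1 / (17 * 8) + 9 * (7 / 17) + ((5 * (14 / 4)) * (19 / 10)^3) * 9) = 1078342872429 / 1000524800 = 1077.78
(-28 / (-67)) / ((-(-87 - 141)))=7 / 3819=0.00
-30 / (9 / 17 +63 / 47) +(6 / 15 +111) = 118718 / 1245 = 95.36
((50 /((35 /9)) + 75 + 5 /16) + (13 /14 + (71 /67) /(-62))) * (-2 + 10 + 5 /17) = 2921859387 /3954608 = 738.85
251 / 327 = 0.77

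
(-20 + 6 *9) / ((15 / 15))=34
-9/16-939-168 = -17721/16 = -1107.56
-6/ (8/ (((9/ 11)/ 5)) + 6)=-27/ 247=-0.11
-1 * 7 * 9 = -63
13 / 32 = 0.41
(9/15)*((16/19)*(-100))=-960/19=-50.53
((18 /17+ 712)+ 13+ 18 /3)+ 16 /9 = 112277 /153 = 733.84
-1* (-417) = 417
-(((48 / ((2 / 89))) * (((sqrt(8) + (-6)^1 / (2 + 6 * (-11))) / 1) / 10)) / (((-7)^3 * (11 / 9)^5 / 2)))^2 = -2038517429308852689 / 1220604826753219600-5965664955909336 * sqrt(2) / 76287801672076225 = -1.78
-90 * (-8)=720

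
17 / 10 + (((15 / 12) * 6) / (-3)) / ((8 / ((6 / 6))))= 111 / 80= 1.39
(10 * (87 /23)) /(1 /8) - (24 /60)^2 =173908 /575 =302.45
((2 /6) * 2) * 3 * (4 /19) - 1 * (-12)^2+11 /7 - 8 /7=-19039 /133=-143.15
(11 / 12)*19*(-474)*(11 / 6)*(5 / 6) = -908105 / 72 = -12612.57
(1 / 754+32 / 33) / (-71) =-24161 / 1766622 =-0.01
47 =47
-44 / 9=-4.89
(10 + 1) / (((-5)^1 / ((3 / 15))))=-11 / 25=-0.44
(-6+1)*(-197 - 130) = 1635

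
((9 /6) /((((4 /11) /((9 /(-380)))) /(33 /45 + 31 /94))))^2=22022856801 /2041469440000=0.01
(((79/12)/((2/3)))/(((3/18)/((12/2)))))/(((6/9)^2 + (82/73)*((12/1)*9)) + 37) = 2.24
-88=-88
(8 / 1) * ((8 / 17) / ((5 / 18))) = 1152 / 85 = 13.55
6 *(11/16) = 33/8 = 4.12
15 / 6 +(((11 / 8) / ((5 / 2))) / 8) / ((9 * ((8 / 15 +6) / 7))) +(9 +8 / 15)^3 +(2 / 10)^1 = 1314139511 / 1512000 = 869.14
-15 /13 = -1.15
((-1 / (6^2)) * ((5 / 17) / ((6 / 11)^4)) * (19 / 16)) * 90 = -9.86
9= 9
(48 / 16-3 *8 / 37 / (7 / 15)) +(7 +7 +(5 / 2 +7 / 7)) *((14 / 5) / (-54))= 9827 / 13986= 0.70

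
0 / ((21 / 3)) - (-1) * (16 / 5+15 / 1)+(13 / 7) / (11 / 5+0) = 7332 / 385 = 19.04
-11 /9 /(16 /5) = -55 /144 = -0.38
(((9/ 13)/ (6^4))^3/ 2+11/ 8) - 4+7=57401809921/ 13120413696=4.38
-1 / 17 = -0.06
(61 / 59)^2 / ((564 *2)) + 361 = 1417494769 / 3926568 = 361.00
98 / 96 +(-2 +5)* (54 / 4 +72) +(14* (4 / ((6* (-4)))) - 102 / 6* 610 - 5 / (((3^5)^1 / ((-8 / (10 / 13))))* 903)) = -10114.81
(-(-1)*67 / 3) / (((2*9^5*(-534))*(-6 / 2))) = 67 / 567578988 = 0.00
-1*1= -1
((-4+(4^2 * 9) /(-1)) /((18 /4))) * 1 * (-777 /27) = 76664 /81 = 946.47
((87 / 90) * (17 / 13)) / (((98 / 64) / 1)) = 7888 / 9555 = 0.83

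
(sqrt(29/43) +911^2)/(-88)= -829921/88 - sqrt(1247)/3784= -9430.93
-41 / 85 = -0.48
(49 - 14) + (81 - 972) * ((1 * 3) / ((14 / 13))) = -34259 / 14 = -2447.07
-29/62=-0.47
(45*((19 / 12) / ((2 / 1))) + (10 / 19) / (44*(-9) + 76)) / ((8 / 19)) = 21659 / 256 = 84.61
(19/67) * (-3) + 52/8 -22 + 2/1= -1923/134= -14.35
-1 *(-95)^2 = -9025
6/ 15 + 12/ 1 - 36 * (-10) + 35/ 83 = 154721/ 415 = 372.82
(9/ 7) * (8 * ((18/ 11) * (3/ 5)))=3888/ 385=10.10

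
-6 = -6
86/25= 3.44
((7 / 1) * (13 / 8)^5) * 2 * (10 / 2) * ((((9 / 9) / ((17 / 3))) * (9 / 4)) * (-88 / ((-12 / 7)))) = 9005711715 / 557056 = 16166.62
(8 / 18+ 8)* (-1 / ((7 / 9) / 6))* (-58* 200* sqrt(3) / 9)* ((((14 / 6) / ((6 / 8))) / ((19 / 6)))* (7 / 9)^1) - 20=-20+ 5196800* sqrt(3) / 81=111104.96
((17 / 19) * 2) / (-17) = -0.11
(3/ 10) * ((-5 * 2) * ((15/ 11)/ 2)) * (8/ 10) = -18/ 11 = -1.64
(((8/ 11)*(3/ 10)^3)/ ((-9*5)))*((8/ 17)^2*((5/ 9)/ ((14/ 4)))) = -0.00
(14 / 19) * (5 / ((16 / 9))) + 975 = 148515 / 152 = 977.07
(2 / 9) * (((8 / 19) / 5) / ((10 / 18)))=16 / 475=0.03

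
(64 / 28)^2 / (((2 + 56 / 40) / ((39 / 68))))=12480 / 14161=0.88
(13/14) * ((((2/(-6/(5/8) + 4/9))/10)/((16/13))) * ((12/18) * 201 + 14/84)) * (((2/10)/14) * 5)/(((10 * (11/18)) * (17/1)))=-104949/69031424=-0.00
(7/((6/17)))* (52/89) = 3094/267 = 11.59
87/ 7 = 12.43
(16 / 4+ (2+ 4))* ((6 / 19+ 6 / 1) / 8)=150 / 19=7.89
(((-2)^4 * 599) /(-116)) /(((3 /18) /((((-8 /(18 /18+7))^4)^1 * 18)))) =-258768 /29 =-8923.03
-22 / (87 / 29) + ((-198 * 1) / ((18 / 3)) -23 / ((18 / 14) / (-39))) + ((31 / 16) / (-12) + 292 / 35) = 1490753 / 2240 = 665.51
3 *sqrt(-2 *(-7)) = 3 *sqrt(14) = 11.22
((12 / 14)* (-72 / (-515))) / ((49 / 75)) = 6480 / 35329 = 0.18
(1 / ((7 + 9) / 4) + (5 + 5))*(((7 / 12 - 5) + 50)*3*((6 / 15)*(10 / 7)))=22427 / 28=800.96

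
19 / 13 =1.46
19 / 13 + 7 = 110 / 13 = 8.46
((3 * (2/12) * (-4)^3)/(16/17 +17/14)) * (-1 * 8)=60928/513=118.77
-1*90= -90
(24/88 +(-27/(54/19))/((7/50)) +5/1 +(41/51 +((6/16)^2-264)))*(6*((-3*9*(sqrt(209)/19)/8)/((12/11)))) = 736581753*sqrt(209)/2315264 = 4599.32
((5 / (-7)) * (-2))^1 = 10 / 7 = 1.43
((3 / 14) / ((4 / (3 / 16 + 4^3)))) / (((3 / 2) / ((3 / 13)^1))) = 237 / 448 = 0.53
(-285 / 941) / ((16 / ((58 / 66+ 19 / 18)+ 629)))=-11867875 / 993696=-11.94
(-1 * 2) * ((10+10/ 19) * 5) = -105.26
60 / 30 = 2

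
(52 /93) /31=52 /2883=0.02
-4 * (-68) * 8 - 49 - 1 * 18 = 2109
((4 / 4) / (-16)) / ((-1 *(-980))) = -1 / 15680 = -0.00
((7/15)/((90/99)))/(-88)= -7/1200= -0.01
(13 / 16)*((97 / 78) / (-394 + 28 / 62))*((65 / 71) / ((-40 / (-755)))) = -5902741 / 133048320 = -0.04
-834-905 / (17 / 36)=-2750.47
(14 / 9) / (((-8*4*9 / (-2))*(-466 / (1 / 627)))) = -0.00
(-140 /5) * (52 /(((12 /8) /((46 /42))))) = -1063.11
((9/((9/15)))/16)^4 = 0.77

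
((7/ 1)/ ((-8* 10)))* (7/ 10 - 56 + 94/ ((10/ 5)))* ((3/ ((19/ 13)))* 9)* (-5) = -203931/ 3040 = -67.08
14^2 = 196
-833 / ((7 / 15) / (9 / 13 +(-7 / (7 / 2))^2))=-108885 / 13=-8375.77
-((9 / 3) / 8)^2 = -9 / 64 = -0.14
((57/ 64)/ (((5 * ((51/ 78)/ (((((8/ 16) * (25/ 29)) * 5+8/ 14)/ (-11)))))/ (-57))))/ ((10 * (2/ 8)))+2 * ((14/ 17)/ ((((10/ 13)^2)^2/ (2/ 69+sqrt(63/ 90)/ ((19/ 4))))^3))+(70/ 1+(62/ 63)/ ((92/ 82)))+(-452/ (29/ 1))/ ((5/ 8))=3917829292281527441 * sqrt(70)/ 144569500781250000000+33470848877532340155540437/ 703415841217031250000000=47.81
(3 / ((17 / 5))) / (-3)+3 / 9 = 2 / 51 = 0.04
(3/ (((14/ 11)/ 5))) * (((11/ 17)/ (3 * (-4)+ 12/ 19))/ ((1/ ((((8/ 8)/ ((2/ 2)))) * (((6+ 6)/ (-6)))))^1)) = 11495/ 8568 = 1.34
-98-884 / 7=-1570 / 7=-224.29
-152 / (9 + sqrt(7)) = -684 / 37 + 76 *sqrt(7) / 37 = -13.05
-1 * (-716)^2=-512656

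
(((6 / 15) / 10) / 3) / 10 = 0.00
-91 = -91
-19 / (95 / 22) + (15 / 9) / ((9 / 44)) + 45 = 6581 / 135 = 48.75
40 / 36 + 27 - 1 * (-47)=676 / 9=75.11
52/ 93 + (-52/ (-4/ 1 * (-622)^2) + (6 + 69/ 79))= 21126670099/ 2842436748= 7.43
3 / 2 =1.50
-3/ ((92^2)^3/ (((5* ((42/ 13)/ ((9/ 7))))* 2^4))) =-245/ 246331719296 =-0.00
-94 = -94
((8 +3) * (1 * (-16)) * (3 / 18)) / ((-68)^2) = -11 / 1734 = -0.01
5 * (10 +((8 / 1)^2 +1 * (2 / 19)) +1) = 7135 / 19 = 375.53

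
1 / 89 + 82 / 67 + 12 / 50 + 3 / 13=1.71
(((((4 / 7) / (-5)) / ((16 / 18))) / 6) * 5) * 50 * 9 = -675 / 14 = -48.21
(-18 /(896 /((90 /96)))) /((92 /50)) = -0.01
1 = 1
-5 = -5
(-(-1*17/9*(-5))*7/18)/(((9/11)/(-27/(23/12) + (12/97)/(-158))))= 2708484625/42828507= 63.24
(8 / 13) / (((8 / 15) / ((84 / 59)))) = 1260 / 767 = 1.64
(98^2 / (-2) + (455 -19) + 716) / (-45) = 730 / 9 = 81.11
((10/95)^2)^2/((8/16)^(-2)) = 4/130321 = 0.00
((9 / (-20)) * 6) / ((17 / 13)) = -351 / 170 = -2.06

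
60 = 60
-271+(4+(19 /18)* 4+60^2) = 30035 /9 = 3337.22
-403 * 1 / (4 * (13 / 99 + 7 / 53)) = -382.51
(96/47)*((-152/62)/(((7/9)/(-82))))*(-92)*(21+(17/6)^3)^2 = -25595108465872/275373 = -92947051.69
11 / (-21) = -11 / 21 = -0.52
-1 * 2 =-2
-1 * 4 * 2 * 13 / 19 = -104 / 19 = -5.47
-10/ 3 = -3.33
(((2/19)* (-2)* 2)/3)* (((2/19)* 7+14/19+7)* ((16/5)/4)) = -5152/5415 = -0.95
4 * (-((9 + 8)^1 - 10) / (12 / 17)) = -119 / 3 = -39.67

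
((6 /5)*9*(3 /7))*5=162 /7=23.14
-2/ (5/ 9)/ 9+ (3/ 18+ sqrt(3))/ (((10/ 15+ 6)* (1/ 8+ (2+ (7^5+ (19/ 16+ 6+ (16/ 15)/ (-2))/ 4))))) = -32276594/ 80691785+ 144* sqrt(3)/ 16138357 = -0.40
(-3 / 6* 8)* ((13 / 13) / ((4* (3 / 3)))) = -1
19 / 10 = 1.90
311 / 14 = 22.21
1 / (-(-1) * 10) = 1 / 10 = 0.10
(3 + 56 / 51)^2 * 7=305767 / 2601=117.56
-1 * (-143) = 143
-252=-252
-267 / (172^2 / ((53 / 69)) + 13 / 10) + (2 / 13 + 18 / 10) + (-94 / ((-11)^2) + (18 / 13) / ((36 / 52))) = 508962871413 / 160553349385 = 3.17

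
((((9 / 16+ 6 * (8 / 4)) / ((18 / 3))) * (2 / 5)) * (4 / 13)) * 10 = 67 / 26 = 2.58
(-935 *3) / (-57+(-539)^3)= 165 / 9211228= 0.00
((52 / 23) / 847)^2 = 2704 / 379509361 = 0.00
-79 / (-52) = 79 / 52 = 1.52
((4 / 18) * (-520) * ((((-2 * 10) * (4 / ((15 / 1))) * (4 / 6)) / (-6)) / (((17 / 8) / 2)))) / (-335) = 53248 / 276777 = 0.19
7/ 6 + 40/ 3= 14.50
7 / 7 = 1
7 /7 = 1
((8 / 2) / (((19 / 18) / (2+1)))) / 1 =216 / 19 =11.37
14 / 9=1.56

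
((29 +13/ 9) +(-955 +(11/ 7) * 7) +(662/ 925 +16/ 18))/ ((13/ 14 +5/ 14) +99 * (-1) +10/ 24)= 70858592/ 7560025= 9.37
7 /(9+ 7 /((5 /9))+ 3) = 35 /123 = 0.28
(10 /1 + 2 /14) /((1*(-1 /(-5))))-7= 306 /7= 43.71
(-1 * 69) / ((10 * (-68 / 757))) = 52233 / 680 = 76.81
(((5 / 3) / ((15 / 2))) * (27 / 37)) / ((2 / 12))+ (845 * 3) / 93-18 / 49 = 1566023 / 56203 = 27.86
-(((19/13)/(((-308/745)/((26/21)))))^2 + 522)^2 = -32033728344578307649/109385577067536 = -292851.48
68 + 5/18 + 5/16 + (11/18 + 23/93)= 310019/4464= 69.45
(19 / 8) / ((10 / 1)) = 19 / 80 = 0.24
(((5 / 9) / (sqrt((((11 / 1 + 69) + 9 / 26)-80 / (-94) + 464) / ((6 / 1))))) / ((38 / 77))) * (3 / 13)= 385 * sqrt(135689047) / 164559057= 0.03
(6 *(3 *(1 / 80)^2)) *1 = 9 / 3200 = 0.00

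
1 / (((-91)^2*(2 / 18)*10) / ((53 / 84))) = 159 / 2318680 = 0.00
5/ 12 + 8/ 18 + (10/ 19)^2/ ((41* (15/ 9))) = 460991/ 532836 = 0.87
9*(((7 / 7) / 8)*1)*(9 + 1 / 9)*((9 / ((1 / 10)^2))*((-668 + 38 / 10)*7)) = -42890715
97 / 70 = 1.39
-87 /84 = -29 /28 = -1.04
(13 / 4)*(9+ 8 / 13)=31.25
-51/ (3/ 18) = -306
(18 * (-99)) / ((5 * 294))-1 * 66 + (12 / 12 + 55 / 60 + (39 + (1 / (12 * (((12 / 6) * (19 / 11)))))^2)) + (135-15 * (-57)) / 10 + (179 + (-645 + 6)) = -19730480227 / 50944320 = -387.29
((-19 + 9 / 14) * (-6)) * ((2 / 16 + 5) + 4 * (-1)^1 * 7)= -141093 / 56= -2519.52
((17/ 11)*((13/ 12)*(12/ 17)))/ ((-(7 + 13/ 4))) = -52/ 451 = -0.12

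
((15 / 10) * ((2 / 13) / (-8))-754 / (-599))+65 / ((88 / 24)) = 12990529 / 685256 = 18.96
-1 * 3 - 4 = -7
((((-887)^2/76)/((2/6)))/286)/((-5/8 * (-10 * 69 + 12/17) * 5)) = 13375073/265315050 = 0.05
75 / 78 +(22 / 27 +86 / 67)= 143921 / 47034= 3.06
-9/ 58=-0.16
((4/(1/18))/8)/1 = 9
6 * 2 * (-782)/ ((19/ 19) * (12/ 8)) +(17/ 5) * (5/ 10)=-62543/ 10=-6254.30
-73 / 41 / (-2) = 73 / 82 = 0.89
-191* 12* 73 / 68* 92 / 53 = -3848268 / 901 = -4271.11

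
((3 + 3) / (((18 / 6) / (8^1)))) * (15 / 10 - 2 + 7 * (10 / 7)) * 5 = 760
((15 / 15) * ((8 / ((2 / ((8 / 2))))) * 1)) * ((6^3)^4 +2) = 34828517408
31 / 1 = 31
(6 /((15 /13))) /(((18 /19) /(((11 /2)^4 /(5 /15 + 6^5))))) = 3616327 /5598960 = 0.65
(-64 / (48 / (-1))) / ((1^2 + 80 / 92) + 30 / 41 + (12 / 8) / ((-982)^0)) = 7544 / 23205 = 0.33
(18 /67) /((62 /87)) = 783 /2077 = 0.38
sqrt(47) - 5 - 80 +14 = -71 +sqrt(47) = -64.14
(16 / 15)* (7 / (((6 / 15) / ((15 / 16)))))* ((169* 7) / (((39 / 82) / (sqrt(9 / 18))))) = 130585* sqrt(2) / 6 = 30779.18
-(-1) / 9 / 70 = 1 / 630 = 0.00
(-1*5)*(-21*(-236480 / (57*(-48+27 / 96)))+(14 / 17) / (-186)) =9128.95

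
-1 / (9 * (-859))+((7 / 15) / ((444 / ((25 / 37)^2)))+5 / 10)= 261383641 / 522131124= 0.50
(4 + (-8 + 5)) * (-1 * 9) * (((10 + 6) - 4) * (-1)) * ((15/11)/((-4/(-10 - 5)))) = 6075/11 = 552.27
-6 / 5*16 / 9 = -32 / 15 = -2.13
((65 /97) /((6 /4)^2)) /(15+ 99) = 130 /49761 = 0.00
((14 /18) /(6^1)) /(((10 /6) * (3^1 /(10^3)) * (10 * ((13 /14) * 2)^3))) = 24010 /59319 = 0.40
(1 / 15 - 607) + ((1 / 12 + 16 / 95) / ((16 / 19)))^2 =-606.84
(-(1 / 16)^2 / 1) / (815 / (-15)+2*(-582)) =3 / 935680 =0.00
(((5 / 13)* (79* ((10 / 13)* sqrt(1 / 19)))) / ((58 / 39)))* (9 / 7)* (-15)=-799875* sqrt(19) / 50141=-69.54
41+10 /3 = 133 /3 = 44.33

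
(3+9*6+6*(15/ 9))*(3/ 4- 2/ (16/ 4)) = 67/ 4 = 16.75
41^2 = 1681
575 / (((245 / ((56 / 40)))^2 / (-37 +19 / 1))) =-414 / 1225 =-0.34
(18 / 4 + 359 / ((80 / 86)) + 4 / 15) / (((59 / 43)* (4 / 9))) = 6047907 / 9440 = 640.67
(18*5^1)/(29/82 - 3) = -7380/217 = -34.01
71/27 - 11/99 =68/27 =2.52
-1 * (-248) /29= 248 /29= 8.55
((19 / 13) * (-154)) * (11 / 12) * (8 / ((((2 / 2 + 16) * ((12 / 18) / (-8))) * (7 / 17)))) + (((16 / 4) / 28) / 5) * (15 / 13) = 19807 / 7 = 2829.57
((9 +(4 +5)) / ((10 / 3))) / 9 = 3 / 5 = 0.60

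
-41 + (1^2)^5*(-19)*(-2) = -3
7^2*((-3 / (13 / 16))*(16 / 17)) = -37632 / 221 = -170.28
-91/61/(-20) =91/1220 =0.07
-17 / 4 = -4.25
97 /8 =12.12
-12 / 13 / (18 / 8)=-16 / 39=-0.41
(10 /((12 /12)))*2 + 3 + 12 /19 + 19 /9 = 4402 /171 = 25.74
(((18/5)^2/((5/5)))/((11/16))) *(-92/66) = -79488/3025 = -26.28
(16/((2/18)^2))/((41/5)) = 6480/41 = 158.05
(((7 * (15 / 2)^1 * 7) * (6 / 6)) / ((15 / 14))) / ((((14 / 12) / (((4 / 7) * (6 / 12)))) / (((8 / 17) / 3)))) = 224 / 17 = 13.18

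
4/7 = 0.57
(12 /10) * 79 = 474 /5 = 94.80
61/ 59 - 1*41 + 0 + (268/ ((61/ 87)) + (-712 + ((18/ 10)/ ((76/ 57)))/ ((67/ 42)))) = -889516307/ 2411330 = -368.89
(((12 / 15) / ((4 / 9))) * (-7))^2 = 3969 / 25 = 158.76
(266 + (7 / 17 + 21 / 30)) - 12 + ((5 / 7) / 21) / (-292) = 930785053 / 3648540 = 255.11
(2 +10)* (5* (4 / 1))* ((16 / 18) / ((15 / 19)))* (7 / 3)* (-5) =-85120 / 27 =-3152.59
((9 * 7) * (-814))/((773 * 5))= -51282/3865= -13.27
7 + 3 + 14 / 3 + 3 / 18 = 89 / 6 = 14.83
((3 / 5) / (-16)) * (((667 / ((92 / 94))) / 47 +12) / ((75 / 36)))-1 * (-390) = 389523 / 1000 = 389.52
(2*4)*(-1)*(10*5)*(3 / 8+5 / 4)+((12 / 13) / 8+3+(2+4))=-16663 / 26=-640.88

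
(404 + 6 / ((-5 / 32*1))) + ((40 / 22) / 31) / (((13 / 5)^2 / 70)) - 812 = -128452928 / 288145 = -445.79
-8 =-8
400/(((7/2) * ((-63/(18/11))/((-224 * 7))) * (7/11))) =51200/7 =7314.29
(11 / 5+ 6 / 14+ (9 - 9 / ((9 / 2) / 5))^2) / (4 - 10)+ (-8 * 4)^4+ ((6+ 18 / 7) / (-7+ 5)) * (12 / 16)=110100079 / 105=1048572.18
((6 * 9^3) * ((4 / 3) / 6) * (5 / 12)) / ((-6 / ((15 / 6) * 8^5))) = -5529600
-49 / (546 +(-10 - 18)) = -7 / 74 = -0.09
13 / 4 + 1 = 17 / 4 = 4.25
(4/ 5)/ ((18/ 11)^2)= 0.30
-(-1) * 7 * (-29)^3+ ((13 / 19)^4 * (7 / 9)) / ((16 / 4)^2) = -3203825860025 / 18766224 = -170722.99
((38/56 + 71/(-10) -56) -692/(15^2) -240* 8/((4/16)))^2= 59992723.53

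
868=868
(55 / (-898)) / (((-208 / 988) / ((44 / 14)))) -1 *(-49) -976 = -926.09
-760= -760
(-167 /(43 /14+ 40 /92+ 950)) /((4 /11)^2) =-3253327 /2456232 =-1.32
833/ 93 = 8.96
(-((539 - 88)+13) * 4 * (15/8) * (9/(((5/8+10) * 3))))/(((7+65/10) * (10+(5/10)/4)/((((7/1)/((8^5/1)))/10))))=-203/1321920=-0.00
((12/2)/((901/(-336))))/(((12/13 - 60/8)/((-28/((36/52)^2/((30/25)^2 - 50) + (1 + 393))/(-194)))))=16728414976/134227301664797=0.00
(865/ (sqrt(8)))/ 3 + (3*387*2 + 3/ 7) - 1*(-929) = 865*sqrt(2)/ 12 + 22760/ 7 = 3353.37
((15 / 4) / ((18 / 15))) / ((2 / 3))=75 / 16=4.69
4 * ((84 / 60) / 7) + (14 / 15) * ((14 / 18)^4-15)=-1265464 / 98415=-12.86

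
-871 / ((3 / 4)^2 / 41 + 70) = -43952 / 3533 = -12.44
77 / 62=1.24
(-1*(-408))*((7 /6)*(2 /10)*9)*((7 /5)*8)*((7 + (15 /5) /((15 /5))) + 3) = 2638944 /25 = 105557.76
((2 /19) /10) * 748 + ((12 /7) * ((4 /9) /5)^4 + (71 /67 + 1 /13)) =1426735373926 /158342900625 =9.01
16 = 16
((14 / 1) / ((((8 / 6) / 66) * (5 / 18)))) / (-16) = -6237 / 40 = -155.92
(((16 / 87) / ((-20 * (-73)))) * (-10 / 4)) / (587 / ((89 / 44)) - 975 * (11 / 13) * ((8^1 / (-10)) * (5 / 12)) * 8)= -0.00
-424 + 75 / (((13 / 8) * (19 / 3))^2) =-25824616 / 61009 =-423.29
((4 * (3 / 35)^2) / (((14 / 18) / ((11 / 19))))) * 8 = 28512 / 162925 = 0.18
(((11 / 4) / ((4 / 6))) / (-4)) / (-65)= 33 / 2080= 0.02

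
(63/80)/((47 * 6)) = 21/7520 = 0.00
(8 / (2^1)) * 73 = 292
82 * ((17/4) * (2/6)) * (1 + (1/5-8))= -11849/15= -789.93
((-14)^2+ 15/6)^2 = 157609/4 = 39402.25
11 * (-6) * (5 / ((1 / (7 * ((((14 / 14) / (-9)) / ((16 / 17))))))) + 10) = -9295 / 24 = -387.29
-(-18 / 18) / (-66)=-0.02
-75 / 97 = -0.77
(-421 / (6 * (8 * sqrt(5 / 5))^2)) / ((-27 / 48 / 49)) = 20629 / 216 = 95.50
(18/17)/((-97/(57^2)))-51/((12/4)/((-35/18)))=-71521/29682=-2.41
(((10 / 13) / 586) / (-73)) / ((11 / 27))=-135 / 3058627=-0.00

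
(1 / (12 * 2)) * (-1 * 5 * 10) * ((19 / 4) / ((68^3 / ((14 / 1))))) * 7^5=-7.41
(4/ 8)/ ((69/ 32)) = 0.23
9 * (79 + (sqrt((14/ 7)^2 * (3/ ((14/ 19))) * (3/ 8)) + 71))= 27 * sqrt(133)/ 14 + 1350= 1372.24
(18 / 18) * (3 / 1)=3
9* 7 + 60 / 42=451 / 7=64.43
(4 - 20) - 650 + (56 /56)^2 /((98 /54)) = -32607 /49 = -665.45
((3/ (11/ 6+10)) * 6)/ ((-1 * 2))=-0.76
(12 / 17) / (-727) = -12 / 12359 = -0.00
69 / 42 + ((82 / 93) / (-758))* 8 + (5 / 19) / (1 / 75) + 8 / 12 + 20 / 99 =6880730677 / 309398166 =22.24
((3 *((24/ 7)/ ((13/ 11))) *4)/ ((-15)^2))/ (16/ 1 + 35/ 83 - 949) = -7304/ 44023525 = -0.00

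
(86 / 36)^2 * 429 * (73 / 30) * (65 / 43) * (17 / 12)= 99201817 / 7776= 12757.44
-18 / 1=-18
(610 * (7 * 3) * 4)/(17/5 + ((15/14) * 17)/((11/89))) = 39454800/116093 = 339.86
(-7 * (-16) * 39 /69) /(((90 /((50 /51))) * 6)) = 3640 /31671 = 0.11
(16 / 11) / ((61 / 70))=1120 / 671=1.67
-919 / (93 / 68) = -671.96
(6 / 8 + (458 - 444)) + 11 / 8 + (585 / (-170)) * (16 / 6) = 945 / 136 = 6.95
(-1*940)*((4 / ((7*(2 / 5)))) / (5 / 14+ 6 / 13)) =-244400 / 149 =-1640.27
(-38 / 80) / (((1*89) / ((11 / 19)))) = -11 / 3560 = -0.00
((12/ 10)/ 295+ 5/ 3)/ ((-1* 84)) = -7393/ 371700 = -0.02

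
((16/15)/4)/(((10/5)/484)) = 968/15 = 64.53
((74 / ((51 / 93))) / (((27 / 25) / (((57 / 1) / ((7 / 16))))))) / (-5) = -3486880 / 1071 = -3255.72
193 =193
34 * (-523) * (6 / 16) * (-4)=26673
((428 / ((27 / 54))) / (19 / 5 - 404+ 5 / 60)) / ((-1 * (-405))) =-0.01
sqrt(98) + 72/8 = 9 + 7 * sqrt(2) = 18.90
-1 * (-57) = 57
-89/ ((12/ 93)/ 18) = -24831/ 2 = -12415.50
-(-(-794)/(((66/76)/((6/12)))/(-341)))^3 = 102283926539364296/27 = 3788293575532010.96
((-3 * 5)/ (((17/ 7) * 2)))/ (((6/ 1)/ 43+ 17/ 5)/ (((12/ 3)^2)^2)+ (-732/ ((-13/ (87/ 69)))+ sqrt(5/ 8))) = -336557858218691200/ 7737808547245762259+ 1184887954432000 * sqrt(10)/ 7737808547245762259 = -0.04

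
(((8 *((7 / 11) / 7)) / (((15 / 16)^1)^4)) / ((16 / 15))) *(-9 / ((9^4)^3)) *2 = -65536 / 1165021837984125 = -0.00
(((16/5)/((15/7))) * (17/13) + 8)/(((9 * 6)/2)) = 9704/26325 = 0.37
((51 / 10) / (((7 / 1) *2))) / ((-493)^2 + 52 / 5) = 17 / 11342772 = 0.00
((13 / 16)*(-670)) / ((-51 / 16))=8710 / 51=170.78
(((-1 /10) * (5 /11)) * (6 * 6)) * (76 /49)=-1368 /539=-2.54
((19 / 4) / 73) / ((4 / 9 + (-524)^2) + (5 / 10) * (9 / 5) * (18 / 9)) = 0.00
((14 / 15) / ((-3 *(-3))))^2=196 / 18225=0.01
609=609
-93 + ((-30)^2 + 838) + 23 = 1668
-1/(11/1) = -1/11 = -0.09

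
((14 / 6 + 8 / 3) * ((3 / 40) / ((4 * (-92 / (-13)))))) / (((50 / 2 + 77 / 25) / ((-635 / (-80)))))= 3175 / 847872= 0.00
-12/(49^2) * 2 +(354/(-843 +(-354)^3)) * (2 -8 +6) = -24/2401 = -0.01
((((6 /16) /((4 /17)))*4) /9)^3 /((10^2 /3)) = 4913 /460800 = 0.01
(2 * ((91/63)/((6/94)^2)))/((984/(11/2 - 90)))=-4853173/79704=-60.89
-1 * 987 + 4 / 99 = -97709 / 99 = -986.96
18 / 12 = 3 / 2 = 1.50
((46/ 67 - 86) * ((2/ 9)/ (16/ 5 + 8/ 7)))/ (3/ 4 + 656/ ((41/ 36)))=-200060/ 26431299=-0.01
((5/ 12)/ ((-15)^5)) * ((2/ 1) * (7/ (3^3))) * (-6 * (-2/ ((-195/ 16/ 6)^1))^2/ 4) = 7168/ 17325140625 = 0.00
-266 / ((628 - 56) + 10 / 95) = -2527 / 5435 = -0.46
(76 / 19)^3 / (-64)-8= -9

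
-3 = -3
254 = 254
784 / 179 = 4.38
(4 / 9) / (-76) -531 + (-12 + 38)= -86356 / 171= -505.01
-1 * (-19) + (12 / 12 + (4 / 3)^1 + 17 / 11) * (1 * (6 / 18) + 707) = 273497 / 99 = 2762.60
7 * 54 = 378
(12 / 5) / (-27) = -4 / 45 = -0.09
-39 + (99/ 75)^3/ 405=-9139294/ 234375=-38.99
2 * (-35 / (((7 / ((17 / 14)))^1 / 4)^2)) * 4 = -46240 / 343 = -134.81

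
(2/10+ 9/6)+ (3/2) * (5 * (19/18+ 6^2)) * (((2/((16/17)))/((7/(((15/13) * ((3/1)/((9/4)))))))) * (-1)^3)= -1398811/10920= -128.10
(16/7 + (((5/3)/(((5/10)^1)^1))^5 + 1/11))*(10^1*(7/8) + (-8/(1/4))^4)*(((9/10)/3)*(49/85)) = 4458441147587/59400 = 75057931.78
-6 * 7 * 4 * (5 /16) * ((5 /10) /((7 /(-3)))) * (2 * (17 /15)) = 51 /2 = 25.50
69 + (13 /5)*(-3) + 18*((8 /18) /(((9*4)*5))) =2756 /45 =61.24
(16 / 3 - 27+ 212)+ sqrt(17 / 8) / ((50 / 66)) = 33 * sqrt(34) / 100+ 571 / 3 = 192.26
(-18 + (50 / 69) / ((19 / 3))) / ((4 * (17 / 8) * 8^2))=-977 / 29716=-0.03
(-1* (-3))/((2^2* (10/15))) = 9/8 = 1.12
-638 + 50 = -588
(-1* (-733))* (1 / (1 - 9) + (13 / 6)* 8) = 12613.71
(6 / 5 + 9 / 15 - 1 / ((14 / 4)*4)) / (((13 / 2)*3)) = 121 / 1365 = 0.09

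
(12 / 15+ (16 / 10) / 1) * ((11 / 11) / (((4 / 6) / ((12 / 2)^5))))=139968 / 5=27993.60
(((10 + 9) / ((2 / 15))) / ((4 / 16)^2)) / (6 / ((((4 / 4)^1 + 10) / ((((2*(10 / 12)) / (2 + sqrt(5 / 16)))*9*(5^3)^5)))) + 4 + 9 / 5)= 6888427734375000000*sqrt(5) / 3017485142034521484381003899 + 55107421877360153400 / 3017485142034521484381003899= 0.00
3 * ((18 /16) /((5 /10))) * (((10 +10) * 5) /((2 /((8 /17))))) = 2700 /17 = 158.82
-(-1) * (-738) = -738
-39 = -39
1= 1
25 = 25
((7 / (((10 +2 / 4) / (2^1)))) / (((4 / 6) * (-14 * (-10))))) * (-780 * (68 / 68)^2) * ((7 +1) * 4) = -2496 / 7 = -356.57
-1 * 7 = -7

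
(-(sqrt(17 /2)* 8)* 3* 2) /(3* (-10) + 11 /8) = 192* sqrt(34) /229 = 4.89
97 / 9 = 10.78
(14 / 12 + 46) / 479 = 283 / 2874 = 0.10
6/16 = 3/8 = 0.38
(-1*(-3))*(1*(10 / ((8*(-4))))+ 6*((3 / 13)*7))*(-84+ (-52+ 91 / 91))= -790155 / 208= -3798.82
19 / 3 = 6.33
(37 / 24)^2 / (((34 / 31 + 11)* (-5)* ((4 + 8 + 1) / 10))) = -42439 / 1404000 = -0.03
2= 2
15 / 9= 1.67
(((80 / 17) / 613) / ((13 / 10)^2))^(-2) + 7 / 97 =48463.29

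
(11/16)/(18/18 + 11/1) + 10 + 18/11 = 24697/2112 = 11.69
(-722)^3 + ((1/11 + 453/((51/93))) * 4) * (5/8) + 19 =-70380248198/187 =-376364963.63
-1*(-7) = 7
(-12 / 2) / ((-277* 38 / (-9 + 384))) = 1125 / 5263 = 0.21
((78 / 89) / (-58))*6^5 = -303264 / 2581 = -117.50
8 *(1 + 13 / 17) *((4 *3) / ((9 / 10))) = 3200 / 17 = 188.24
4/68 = 0.06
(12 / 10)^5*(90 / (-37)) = -139968 / 23125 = -6.05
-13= -13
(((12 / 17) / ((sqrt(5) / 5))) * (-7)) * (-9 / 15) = 252 * sqrt(5) / 85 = 6.63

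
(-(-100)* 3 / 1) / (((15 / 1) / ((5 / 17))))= 100 / 17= 5.88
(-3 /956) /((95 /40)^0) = -3 /956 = -0.00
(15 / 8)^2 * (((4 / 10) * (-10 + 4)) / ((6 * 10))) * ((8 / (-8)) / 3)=0.05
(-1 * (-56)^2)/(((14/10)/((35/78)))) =-39200/39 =-1005.13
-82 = -82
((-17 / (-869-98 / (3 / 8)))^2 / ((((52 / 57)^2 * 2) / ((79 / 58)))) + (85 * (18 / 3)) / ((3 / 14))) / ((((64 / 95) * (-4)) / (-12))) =2446482462538509435 / 230834240638976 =10598.44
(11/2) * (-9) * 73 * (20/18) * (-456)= 1830840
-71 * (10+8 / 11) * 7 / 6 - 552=-47539 / 33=-1440.58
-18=-18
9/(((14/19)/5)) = 855/14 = 61.07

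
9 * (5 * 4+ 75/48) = 3105/16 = 194.06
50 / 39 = 1.28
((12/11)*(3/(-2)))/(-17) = 18/187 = 0.10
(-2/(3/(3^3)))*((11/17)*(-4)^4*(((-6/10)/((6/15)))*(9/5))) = 684288/85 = 8050.45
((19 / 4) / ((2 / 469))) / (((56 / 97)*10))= 123481 / 640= 192.94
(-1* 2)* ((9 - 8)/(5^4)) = -2/625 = -0.00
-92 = -92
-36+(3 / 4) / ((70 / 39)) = -9963 / 280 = -35.58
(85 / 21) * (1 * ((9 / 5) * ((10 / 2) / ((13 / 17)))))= 4335 / 91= 47.64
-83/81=-1.02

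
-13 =-13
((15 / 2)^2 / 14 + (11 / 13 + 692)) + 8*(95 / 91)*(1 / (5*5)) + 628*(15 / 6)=2267.20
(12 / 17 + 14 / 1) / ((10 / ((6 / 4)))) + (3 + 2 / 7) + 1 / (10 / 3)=3446 / 595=5.79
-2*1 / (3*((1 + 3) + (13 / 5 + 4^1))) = -0.06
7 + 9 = 16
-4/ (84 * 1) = -0.05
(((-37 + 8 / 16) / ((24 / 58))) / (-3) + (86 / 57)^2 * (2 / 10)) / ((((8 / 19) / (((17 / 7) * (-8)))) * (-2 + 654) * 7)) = -21988667 / 72841440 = -0.30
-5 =-5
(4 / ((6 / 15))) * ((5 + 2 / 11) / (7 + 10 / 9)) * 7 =44.72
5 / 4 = 1.25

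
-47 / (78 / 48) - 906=-12154 / 13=-934.92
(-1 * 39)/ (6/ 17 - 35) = 663/ 589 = 1.13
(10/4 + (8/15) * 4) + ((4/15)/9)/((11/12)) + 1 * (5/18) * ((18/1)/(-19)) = 82811/18810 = 4.40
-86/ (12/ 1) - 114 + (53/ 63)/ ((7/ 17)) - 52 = -150931/ 882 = -171.12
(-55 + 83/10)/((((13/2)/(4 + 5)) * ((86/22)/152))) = -7027416/2795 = -2514.28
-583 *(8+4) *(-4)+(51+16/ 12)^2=276505/ 9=30722.78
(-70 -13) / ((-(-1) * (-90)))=83 / 90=0.92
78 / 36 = 13 / 6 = 2.17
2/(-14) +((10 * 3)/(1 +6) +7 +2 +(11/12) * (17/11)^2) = 14167/924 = 15.33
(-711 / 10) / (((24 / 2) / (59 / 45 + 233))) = -104122 / 75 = -1388.29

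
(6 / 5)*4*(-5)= -24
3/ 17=0.18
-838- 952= -1790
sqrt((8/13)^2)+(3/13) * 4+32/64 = 53/26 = 2.04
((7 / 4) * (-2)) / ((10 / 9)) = -63 / 20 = -3.15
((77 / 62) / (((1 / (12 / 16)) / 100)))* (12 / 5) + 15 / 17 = 118275 / 527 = 224.43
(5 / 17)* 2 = 10 / 17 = 0.59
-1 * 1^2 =-1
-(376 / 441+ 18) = -8314 / 441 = -18.85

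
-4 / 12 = -1 / 3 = -0.33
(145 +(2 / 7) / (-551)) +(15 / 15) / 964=539133389 / 3718148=145.00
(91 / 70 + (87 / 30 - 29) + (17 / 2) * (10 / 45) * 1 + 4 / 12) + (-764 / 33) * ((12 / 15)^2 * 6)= -275912 / 2475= -111.48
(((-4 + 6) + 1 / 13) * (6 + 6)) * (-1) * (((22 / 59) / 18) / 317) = -396 / 243139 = -0.00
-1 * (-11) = 11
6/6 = 1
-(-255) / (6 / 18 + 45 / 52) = 2340 / 11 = 212.73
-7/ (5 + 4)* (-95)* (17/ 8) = 11305/ 72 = 157.01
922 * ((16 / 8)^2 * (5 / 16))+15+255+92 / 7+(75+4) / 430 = 2160919 / 1505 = 1435.83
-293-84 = -377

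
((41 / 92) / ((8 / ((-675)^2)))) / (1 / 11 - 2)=-68495625 / 5152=-13294.96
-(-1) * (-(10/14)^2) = -25/49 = -0.51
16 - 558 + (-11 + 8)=-545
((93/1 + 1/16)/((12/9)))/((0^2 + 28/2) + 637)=1489/13888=0.11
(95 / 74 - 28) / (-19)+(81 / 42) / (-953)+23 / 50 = 437103049 / 234485650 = 1.86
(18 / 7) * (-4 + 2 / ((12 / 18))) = -18 / 7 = -2.57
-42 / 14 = -3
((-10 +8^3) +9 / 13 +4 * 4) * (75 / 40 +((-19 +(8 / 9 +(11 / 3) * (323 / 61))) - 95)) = -2719296811 / 57096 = -47626.75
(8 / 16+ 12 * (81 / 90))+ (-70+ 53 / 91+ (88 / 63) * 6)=-135781 / 2730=-49.74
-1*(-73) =73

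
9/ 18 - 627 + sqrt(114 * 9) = -1253/ 2 + 3 * sqrt(114) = -594.47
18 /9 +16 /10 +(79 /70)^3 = 1727839 /343000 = 5.04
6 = 6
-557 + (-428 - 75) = -1060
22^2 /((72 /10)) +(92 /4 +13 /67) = 54521 /603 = 90.42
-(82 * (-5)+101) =309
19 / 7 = 2.71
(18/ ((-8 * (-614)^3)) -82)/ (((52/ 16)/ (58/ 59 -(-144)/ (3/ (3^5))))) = -26126731682987491/ 88770871124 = -294316.50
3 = 3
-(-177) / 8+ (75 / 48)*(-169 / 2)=-3517 / 32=-109.91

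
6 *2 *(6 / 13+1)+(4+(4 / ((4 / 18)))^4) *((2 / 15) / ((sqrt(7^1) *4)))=228 / 13+10498 *sqrt(7) / 21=1340.16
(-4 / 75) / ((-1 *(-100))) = -1 / 1875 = -0.00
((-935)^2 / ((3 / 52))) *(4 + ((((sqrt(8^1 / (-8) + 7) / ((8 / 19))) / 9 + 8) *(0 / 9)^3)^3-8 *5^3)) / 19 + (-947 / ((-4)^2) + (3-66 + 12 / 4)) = -241481962633 / 304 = -794348561.29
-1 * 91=-91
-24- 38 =-62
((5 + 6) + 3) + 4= 18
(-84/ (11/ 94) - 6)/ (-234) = 1327/ 429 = 3.09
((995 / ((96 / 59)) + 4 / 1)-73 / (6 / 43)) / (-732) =-985 / 7808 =-0.13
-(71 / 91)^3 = -357911 / 753571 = -0.47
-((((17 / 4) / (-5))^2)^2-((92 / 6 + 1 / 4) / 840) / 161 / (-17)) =-847164503 / 1622880000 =-0.52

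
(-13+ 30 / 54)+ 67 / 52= -5221 / 468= -11.16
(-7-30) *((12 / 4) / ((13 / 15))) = -1665 / 13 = -128.08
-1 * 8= -8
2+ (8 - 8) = 2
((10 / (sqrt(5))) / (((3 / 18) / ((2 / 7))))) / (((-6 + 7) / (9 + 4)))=312*sqrt(5) / 7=99.66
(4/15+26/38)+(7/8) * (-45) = -87607/2280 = -38.42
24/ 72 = 1/ 3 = 0.33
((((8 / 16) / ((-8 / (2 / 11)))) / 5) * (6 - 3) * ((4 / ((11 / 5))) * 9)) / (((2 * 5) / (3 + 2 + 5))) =-27 / 242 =-0.11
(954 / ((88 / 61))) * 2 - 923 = 8791 / 22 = 399.59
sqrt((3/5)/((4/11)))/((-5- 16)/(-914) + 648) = 0.00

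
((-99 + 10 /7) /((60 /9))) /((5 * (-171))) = 683 /39900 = 0.02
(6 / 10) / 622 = 3 / 3110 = 0.00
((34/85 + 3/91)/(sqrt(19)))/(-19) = -197* sqrt(19)/164255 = -0.01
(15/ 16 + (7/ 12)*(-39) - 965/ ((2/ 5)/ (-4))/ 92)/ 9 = 3397/ 368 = 9.23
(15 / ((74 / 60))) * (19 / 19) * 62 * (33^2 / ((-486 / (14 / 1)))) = -2625700 / 111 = -23654.95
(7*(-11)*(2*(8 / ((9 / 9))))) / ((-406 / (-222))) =-19536 / 29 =-673.66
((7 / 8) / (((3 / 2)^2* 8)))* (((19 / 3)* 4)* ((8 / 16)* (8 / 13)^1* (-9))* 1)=-133 / 39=-3.41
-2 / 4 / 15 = -1 / 30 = -0.03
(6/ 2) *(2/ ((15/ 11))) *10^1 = 44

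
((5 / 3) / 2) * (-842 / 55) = -421 / 33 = -12.76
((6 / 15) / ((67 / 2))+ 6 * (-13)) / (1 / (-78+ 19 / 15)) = 30071026 / 5025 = 5984.28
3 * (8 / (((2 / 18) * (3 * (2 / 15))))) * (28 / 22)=7560 / 11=687.27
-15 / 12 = -5 / 4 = -1.25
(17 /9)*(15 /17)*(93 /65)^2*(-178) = -513174 /845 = -607.31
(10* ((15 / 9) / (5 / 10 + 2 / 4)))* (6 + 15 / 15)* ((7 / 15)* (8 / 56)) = 70 / 9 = 7.78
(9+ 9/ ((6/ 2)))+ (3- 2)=13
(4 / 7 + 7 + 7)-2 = 12.57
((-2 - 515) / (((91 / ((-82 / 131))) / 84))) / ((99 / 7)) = 107912 / 5109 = 21.12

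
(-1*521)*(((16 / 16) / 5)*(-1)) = 521 / 5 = 104.20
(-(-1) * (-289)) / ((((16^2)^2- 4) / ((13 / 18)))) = -3757 / 1179576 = -0.00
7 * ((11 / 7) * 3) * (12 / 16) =99 / 4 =24.75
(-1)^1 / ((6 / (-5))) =5 / 6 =0.83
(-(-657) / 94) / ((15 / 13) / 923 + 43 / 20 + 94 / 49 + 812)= 3862838070 / 451020410791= 0.01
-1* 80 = -80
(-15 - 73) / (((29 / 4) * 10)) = -176 / 145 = -1.21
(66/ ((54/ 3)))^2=121/ 9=13.44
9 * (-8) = -72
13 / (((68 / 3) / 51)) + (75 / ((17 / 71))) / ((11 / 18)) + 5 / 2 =407149 / 748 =544.32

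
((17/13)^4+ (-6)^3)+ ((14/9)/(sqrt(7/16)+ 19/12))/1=-2705093333/12766767-28 * sqrt(7)/149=-212.38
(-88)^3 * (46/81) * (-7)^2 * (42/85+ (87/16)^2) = -1308266269772/2295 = -570050662.21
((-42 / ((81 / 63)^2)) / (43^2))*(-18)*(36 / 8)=2058 / 1849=1.11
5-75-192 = -262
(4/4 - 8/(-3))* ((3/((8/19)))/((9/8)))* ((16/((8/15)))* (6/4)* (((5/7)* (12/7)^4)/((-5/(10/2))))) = -6446.46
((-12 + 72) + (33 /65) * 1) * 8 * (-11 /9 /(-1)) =591.63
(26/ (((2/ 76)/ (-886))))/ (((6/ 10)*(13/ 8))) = -2693440/ 3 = -897813.33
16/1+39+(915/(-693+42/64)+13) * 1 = 98484/1477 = 66.68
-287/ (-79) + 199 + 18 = 17430/ 79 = 220.63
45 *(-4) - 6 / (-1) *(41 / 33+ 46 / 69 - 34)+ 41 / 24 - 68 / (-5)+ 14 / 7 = -468913 / 1320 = -355.24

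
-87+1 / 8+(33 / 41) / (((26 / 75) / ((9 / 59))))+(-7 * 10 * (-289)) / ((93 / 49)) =247355450975 / 23396568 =10572.30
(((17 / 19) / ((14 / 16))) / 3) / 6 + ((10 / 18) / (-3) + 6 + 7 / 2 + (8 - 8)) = 67307 / 7182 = 9.37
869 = 869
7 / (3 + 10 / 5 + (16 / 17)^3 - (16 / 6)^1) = 103173 / 46679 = 2.21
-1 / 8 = -0.12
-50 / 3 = -16.67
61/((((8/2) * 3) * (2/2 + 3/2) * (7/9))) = 183/70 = 2.61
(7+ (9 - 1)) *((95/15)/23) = 95/23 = 4.13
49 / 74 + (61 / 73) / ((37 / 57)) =10531 / 5402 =1.95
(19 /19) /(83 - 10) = 1 /73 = 0.01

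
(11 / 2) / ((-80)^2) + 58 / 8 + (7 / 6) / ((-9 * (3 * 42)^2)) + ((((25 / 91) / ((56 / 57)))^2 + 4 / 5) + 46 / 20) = 118462842274073 / 11358935078400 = 10.43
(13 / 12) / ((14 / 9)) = 39 / 56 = 0.70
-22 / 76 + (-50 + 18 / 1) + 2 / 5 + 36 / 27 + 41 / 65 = -221747 / 7410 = -29.93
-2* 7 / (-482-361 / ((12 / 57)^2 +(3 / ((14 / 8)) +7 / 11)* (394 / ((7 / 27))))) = 9731486548 / 335111422743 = 0.03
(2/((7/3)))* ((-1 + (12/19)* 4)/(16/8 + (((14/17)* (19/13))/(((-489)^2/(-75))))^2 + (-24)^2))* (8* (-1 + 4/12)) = -143977774068148176/11926882981081769183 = -0.01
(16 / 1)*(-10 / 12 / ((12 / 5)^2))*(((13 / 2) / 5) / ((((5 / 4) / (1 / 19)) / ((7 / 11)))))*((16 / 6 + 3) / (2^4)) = -0.03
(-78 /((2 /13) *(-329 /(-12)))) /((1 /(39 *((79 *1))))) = -56975.09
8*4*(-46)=-1472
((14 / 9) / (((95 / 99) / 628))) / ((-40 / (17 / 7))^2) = 499103 / 133000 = 3.75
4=4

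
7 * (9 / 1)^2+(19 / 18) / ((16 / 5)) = 163391 / 288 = 567.33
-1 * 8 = -8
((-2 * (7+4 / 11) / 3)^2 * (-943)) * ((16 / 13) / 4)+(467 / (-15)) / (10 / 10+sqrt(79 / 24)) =-274444552 / 39325 -934 * sqrt(474) / 825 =-7003.53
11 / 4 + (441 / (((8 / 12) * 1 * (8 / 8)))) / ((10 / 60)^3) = 571547 / 4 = 142886.75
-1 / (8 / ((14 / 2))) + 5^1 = 33 / 8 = 4.12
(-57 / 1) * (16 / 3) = -304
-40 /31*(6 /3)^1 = -80 /31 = -2.58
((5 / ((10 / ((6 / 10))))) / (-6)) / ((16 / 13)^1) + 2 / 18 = 203 / 2880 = 0.07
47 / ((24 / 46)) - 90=1 / 12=0.08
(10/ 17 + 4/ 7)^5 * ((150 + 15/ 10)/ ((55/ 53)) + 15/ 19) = 7676791375425264/ 24937395745955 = 307.84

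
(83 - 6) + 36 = 113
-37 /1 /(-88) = 37 /88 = 0.42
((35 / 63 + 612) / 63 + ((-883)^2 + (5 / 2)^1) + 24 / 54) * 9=884181691 / 126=7017315.01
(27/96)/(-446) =-9/14272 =-0.00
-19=-19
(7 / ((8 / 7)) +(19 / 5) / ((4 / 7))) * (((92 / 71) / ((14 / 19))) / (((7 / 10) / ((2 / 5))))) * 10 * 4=255208 / 497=513.50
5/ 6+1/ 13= 0.91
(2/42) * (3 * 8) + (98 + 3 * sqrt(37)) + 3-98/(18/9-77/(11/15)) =3 * sqrt(37) + 74331/721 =121.34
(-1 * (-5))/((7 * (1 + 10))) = 5/77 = 0.06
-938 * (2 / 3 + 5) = -15946 / 3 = -5315.33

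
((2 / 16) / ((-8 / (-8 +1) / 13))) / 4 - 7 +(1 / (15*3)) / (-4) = -76609 / 11520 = -6.65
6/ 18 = 1/ 3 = 0.33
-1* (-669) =669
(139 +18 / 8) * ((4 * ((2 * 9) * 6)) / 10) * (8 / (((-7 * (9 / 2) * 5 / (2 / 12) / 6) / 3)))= -32544 / 35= -929.83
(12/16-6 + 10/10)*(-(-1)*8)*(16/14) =-272/7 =-38.86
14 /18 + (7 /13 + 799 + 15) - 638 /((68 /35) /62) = -38873791 /1989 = -19544.39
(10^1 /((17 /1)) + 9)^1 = 163 /17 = 9.59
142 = 142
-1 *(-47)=47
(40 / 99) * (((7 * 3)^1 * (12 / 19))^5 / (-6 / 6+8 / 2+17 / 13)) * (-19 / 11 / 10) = -104851708416 / 15768841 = -6649.30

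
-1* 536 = -536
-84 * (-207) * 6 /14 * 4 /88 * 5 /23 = 810 /11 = 73.64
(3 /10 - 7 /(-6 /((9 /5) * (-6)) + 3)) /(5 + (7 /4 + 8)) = -267 /2360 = -0.11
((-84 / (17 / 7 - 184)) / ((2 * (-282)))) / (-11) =49 / 657107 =0.00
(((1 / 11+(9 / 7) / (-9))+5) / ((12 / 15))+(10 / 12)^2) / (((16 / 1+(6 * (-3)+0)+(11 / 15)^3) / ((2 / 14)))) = -0.61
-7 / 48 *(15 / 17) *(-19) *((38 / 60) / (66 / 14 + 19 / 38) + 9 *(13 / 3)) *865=2464148855 / 29784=82733.98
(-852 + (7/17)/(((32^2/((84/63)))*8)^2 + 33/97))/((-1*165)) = 53035011623021/10270864927125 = 5.16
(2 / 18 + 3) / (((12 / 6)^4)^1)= 7 / 36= 0.19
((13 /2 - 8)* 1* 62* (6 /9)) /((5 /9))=-111.60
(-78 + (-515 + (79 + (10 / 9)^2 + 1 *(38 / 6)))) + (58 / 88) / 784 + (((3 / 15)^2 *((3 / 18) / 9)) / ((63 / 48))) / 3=-106129315601 / 209563200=-506.43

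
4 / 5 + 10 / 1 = 54 / 5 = 10.80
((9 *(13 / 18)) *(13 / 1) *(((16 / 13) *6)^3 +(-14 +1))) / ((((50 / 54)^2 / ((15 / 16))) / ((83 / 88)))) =6216549687 / 183040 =33962.79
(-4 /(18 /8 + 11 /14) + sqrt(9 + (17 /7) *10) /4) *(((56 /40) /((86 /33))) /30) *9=-19404 /91375 + 99 *sqrt(1631) /17200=0.02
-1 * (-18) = 18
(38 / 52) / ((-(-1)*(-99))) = -19 / 2574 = -0.01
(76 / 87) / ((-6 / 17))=-646 / 261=-2.48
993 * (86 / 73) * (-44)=-3757512 / 73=-51472.77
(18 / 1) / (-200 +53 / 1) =-6 / 49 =-0.12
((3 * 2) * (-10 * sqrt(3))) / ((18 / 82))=-820 * sqrt(3) / 3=-473.43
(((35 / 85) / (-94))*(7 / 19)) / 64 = -49 / 1943168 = -0.00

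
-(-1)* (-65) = -65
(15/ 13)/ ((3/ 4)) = 20/ 13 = 1.54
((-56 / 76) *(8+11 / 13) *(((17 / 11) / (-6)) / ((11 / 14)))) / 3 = 191590 / 268983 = 0.71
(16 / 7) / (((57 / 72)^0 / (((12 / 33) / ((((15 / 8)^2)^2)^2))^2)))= 72057594037927936 / 5563441877288818359375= 0.00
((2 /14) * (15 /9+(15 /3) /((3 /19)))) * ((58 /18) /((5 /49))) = 4060 /27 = 150.37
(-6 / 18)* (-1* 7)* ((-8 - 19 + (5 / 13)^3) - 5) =-163751 / 2197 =-74.53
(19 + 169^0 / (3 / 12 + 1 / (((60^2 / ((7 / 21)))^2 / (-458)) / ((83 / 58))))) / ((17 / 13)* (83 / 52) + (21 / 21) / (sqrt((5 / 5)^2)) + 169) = 13147766594092 / 98371935736683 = 0.13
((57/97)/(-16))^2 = 3249/2408704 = 0.00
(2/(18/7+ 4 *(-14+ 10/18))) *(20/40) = -63/3226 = -0.02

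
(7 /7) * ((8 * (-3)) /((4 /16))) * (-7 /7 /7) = 96 /7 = 13.71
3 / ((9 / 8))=8 / 3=2.67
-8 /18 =-4 /9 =-0.44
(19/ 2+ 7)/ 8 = 2.06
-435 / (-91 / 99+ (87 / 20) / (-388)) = 467.54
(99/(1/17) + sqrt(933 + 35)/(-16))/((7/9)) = 15147/7-99 * sqrt(2)/56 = 2161.36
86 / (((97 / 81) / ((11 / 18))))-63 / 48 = 66075 / 1552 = 42.57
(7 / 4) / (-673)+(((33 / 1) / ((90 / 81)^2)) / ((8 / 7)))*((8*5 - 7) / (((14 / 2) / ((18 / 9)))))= 59363957 / 269200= 220.52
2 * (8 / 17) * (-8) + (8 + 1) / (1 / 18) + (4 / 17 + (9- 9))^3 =758978 / 4913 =154.48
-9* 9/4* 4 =-81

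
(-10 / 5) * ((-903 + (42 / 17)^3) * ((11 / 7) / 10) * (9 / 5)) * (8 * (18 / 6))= 1480706568 / 122825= 12055.42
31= 31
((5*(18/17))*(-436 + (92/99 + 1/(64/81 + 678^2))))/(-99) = 8018814988385/344660853042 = 23.27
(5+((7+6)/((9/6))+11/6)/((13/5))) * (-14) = -1645/13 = -126.54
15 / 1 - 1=14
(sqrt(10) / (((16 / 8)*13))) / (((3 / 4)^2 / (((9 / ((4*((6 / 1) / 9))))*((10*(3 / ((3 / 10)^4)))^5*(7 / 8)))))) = 8750000000000000000000000*sqrt(10) / 62178597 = 445007299319946366.03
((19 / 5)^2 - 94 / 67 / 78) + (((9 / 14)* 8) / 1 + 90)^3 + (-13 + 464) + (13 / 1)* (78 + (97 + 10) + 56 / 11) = 212996804641814 / 246471225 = 864185.28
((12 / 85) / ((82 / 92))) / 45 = 184 / 52275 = 0.00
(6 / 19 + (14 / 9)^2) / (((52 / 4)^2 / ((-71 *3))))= -298910 / 86697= -3.45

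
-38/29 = -1.31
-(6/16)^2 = -9/64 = -0.14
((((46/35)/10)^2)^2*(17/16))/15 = 4757297/225093750000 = 0.00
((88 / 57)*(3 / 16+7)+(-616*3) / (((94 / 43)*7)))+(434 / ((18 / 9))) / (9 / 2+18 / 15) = -20191 / 282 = -71.60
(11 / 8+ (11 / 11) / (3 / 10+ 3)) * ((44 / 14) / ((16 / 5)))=2215 / 1344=1.65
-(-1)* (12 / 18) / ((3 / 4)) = 8 / 9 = 0.89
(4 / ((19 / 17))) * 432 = 29376 / 19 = 1546.11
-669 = -669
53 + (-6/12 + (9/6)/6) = 211/4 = 52.75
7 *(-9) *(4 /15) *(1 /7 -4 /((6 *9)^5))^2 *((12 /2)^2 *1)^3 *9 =-52708123387920004 /366112362105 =-143967.07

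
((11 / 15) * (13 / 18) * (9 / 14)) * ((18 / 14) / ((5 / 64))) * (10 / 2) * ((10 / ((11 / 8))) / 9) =3328 / 147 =22.64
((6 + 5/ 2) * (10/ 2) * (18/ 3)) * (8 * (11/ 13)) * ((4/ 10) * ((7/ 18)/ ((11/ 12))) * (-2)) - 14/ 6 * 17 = -24395/ 39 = -625.51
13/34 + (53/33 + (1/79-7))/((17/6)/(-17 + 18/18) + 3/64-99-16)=280247289/653114330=0.43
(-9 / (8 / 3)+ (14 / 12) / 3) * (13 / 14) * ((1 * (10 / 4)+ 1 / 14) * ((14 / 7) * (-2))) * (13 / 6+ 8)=170495 / 588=289.96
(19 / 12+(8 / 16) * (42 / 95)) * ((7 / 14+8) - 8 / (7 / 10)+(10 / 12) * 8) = 322949 / 47880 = 6.74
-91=-91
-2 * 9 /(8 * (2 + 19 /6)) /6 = -9 /124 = -0.07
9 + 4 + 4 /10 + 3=82 /5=16.40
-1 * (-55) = 55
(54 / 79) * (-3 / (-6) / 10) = 27 / 790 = 0.03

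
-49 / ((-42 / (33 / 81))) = 77 / 162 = 0.48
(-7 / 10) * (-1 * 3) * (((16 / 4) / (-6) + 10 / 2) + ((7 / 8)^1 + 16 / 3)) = 1771 / 80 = 22.14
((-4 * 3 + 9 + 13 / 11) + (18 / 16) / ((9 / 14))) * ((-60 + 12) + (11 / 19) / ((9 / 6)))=1357 / 418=3.25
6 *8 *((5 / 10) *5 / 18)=20 / 3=6.67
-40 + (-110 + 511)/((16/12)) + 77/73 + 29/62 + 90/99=26205521/99572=263.18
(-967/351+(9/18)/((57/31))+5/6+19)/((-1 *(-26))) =115709/173394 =0.67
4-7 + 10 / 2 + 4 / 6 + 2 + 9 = 41 / 3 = 13.67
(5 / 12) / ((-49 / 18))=-15 / 98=-0.15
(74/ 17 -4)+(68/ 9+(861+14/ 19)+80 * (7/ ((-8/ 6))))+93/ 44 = 57783587/ 127908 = 451.76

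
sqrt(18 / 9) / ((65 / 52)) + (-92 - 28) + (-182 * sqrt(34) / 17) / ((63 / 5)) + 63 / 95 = -11337 / 95 - 130 * sqrt(34) / 153 + 4 * sqrt(2) / 5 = -123.16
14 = 14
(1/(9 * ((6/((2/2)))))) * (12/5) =2/45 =0.04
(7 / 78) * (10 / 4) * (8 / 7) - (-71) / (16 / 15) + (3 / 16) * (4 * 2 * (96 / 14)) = 336793 / 4368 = 77.10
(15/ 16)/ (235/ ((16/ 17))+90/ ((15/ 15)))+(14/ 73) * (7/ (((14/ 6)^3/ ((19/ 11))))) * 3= 3362649/ 6110027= 0.55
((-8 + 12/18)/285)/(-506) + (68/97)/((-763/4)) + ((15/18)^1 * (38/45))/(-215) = -0.01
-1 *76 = -76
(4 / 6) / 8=1 / 12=0.08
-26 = -26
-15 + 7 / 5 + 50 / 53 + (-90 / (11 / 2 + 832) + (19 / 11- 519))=-103518836 / 195305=-530.04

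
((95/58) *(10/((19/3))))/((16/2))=75/232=0.32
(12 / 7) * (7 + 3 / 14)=12.37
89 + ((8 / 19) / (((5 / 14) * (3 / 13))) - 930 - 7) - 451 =-368759 / 285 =-1293.89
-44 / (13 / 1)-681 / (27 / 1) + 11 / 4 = -12101 / 468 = -25.86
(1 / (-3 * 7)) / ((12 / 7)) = -1 / 36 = -0.03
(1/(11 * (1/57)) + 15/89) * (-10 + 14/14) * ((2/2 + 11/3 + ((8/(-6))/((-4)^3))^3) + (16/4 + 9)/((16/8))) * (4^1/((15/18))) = -646864191/250624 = -2581.01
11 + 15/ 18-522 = -3061/ 6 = -510.17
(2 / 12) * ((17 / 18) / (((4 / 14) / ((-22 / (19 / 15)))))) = -6545 / 684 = -9.57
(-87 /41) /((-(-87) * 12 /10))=-5 /246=-0.02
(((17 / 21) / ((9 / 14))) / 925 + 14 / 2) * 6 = 349718 / 8325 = 42.01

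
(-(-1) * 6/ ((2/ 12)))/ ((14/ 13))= 33.43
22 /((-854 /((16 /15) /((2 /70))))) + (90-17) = 13183 /183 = 72.04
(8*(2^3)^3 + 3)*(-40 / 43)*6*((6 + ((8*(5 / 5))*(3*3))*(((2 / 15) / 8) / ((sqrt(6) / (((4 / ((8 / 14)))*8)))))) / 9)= -3672704*sqrt(6) / 129 - 655840 / 43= -84990.47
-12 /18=-2 /3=-0.67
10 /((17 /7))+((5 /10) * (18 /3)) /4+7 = 807 /68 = 11.87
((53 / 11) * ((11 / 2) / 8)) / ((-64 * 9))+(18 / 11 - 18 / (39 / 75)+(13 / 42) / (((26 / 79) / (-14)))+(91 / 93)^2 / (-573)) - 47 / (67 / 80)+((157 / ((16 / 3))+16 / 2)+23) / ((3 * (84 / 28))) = -4646167783379597 / 48621831717888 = -95.56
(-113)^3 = -1442897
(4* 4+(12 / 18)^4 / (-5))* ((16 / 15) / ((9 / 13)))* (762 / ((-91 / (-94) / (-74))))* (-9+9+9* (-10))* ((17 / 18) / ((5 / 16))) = 49703105462272 / 127575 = 389599102.19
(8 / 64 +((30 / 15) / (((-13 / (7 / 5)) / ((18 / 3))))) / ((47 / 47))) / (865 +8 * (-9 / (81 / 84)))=-1821 / 1232920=-0.00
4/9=0.44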